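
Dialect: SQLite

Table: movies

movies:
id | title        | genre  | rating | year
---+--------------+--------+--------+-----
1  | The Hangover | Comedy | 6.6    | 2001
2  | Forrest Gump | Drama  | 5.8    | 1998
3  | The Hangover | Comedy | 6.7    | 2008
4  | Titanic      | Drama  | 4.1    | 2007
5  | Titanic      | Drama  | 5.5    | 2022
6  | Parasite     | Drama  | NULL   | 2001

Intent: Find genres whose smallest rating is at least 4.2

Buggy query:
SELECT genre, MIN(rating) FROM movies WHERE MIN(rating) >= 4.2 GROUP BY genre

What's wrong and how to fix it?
Bug: MIN() in WHERE is a misuse of aggregate

Fix: Replace WHERE with HAVING after the GROUP BY

Corrected query:
SELECT genre, MIN(rating) FROM movies GROUP BY genre HAVING MIN(rating) >= 4.2

Result:
genre  | MIN(rating)
-------+------------
Comedy | 6.6        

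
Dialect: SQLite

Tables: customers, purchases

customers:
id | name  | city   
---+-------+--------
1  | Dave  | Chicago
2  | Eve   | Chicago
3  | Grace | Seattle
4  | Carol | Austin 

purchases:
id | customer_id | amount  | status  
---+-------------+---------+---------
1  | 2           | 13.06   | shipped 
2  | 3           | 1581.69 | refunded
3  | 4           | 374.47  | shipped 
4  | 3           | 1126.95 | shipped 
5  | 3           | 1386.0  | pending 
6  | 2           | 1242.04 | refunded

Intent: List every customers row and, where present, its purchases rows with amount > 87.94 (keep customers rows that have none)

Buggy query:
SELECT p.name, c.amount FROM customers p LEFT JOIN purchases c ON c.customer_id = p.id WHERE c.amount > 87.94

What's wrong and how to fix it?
Bug: A WHERE condition on the right-hand table after LEFT JOIN drops unmatched parents

Fix: Put 'c.amount > 87.94' in the JOIN's ON clause instead of WHERE

Corrected query:
SELECT p.name, c.amount FROM customers p LEFT JOIN purchases c ON c.customer_id = p.id AND c.amount > 87.94

Result:
name  | amount 
------+--------
Dave  | NULL   
Eve   | 1242.04
Grace | 1126.95
Grace | 1386   
Grace | 1581.69
Carol | 374.47 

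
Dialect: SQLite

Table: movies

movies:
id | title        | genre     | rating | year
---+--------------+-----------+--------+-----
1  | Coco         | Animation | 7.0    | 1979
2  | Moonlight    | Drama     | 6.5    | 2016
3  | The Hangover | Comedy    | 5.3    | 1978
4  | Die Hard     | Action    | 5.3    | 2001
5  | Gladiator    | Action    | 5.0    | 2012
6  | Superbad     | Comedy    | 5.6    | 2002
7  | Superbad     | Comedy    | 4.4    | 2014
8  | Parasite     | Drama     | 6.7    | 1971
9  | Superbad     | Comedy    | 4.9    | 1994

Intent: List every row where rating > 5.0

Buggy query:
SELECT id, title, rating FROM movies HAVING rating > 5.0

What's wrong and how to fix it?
Bug: This is a non-aggregate query (no GROUP BY, no aggregates), so in SQLite the HAVING clause is invalid here; a row-level condition belongs in WHERE

Fix: Replace HAVING with WHERE since the condition applies to individual rows

Corrected query:
SELECT id, title, rating FROM movies WHERE rating > 5.0

Result:
id | title        | rating
---+--------------+-------
1  | Coco         | 7     
2  | Moonlight    | 6.5   
3  | The Hangover | 5.3   
4  | Die Hard     | 5.3   
6  | Superbad     | 5.6   
8  | Parasite     | 6.7   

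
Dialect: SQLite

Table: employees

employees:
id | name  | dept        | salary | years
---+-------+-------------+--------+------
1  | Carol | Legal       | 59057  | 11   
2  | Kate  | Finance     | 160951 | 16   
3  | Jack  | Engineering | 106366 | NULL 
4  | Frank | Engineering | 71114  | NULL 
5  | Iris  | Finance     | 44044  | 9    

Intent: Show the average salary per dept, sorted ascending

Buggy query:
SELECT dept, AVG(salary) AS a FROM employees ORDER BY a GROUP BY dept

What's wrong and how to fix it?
Bug: GROUP BY must precede ORDER BY

Fix: Move ORDER BY to the end, after GROUP BY

Corrected query:
SELECT dept, AVG(salary) AS a FROM employees GROUP BY dept ORDER BY a

Result:
dept        | a       
------------+---------
Legal       | 59057   
Engineering | 88740   
Finance     | 102497.5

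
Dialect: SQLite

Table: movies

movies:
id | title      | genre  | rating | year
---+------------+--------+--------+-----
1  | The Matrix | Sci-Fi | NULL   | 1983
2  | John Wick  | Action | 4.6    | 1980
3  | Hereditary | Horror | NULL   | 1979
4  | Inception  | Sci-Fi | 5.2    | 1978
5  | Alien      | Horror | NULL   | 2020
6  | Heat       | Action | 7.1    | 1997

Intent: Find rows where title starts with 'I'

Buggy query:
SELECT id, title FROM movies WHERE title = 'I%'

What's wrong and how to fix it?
Bug: '=' compares the literal string including the % character; pattern matching needs LIKE

Fix: Replace '=' with LIKE so 'I%' is treated as a pattern

Corrected query:
SELECT id, title FROM movies WHERE title LIKE 'I%'

Result:
id | title    
---+----------
4  | Inception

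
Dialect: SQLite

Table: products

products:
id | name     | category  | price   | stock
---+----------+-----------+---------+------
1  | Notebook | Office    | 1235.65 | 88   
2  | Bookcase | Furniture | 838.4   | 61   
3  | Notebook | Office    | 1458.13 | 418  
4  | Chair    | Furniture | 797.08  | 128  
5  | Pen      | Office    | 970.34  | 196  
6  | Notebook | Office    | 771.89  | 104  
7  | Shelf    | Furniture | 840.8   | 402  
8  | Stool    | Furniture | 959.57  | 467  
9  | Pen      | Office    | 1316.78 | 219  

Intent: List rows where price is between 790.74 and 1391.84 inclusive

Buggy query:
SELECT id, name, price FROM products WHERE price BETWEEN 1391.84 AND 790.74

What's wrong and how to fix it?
Bug: BETWEEN expects the lower bound first; with 1391.84 AND 790.74 the range is empty

Fix: Swap the bounds so the smaller value comes first

Corrected query:
SELECT id, name, price FROM products WHERE price BETWEEN 790.74 AND 1391.84

Result:
id | name     | price  
---+----------+--------
1  | Notebook | 1235.65
2  | Bookcase | 838.4  
4  | Chair    | 797.08 
5  | Pen      | 970.34 
7  | Shelf    | 840.8  
8  | Stool    | 959.57 
9  | Pen      | 1316.78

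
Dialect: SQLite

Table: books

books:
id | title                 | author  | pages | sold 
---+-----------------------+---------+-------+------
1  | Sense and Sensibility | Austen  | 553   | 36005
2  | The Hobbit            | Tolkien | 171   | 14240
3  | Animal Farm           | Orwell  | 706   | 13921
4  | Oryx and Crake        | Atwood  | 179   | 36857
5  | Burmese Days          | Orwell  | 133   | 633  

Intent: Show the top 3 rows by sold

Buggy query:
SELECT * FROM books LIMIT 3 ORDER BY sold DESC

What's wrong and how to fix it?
Bug: LIMIT must come after ORDER BY

Fix: Sort with ORDER BY, then apply LIMIT

Corrected query:
SELECT * FROM books ORDER BY sold DESC LIMIT 3

Result:
id | title                 | author  | pages | sold 
---+-----------------------+---------+-------+------
4  | Oryx and Crake        | Atwood  | 179   | 36857
1  | Sense and Sensibility | Austen  | 553   | 36005
2  | The Hobbit            | Tolkien | 171   | 14240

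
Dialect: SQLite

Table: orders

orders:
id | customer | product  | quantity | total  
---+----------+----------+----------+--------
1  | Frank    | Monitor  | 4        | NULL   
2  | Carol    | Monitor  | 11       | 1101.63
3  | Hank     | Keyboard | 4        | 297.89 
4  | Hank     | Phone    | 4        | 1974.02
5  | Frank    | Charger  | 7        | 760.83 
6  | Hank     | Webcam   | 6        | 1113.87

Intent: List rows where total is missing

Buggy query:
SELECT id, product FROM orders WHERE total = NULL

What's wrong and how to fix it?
Bug: '= NULL' is always unknown in SQL three-valued logic, so no rows match

Fix: Use IS NULL to test for NULL

Corrected query:
SELECT id, product FROM orders WHERE total IS NULL

Result:
id | product
---+--------
1  | Monitor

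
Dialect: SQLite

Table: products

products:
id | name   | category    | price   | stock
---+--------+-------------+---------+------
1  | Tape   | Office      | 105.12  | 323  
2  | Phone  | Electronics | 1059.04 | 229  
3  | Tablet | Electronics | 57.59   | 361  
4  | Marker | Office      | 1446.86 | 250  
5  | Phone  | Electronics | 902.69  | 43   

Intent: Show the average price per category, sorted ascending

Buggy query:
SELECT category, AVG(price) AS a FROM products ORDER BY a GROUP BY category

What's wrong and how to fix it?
Bug: ORDER BY appears before GROUP BY; SQL clause order requires GROUP BY first

Fix: Move ORDER BY to the end, after GROUP BY

Corrected query:
SELECT category, AVG(price) AS a FROM products GROUP BY category ORDER BY a

Result:
category    | a         
------------+-----------
Electronics | 673.106667
Office      | 775.99    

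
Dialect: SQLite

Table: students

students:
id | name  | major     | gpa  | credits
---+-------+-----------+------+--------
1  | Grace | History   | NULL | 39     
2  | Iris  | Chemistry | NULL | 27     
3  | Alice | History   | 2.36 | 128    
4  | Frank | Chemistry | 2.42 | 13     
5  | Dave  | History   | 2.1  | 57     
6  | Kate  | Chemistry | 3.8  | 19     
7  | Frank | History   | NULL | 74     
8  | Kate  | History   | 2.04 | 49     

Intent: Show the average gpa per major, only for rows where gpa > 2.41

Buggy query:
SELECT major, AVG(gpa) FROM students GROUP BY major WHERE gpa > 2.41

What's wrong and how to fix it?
Bug: WHERE cannot follow GROUP BY

Fix: Move the WHERE clause before GROUP BY

Corrected query:
SELECT major, AVG(gpa) FROM students WHERE gpa > 2.41 GROUP BY major

Result:
major     | AVG(gpa)
----------+---------
Chemistry | 3.11    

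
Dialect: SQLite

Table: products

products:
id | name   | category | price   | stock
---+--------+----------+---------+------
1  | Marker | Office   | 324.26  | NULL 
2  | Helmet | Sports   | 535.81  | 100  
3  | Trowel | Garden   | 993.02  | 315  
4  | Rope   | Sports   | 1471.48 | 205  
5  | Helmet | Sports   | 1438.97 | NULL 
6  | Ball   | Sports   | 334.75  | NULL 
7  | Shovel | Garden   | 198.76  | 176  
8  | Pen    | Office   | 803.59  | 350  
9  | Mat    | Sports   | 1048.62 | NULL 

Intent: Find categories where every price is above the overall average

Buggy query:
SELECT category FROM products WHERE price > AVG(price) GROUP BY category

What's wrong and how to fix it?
Bug: WHERE evaluates per row before aggregation, so AVG() is unavailable

Fix: Compute the overall average in a scalar subquery and compare each group's MIN against it in HAVING

Corrected query:
SELECT category FROM products GROUP BY category HAVING MIN(price) > (SELECT AVG(price) FROM products)

Result:
(no rows)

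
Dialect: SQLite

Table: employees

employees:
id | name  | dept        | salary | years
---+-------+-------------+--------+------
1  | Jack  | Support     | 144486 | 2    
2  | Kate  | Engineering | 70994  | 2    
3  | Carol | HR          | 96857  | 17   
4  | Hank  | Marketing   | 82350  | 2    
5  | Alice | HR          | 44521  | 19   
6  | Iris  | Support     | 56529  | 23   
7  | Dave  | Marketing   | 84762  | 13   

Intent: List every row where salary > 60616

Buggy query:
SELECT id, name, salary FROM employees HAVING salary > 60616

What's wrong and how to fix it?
Bug: HAVING filters the output of aggregation, but this query has no GROUP BY and no aggregate functions, so SQLite rejects it (HAVING clause on a non-aggregate query); the condition here is per row

Fix: Replace HAVING with WHERE since the condition applies to individual rows

Corrected query:
SELECT id, name, salary FROM employees WHERE salary > 60616

Result:
id | name  | salary
---+-------+-------
1  | Jack  | 144486
2  | Kate  | 70994 
3  | Carol | 96857 
4  | Hank  | 82350 
7  | Dave  | 84762 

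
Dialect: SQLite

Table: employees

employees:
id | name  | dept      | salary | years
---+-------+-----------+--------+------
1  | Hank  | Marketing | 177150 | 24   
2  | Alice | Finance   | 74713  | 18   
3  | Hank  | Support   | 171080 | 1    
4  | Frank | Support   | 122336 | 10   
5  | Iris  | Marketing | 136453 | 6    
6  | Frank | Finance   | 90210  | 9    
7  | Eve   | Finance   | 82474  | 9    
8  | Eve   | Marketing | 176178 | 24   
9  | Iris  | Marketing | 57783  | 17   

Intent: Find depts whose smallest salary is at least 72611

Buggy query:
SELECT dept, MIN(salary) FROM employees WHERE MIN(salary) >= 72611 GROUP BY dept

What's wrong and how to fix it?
Bug: MIN() in WHERE is a misuse of aggregate

Fix: Use HAVING for the per-group MIN condition

Corrected query:
SELECT dept, MIN(salary) FROM employees GROUP BY dept HAVING MIN(salary) >= 72611

Result:
dept    | MIN(salary)
--------+------------
Finance | 74713      
Support | 122336     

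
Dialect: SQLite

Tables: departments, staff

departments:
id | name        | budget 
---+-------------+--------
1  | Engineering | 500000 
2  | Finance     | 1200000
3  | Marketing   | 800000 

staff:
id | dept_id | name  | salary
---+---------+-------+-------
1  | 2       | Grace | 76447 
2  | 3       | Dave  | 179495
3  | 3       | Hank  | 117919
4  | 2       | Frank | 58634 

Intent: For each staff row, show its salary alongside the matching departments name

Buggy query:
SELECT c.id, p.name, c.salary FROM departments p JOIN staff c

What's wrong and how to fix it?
Bug: JOIN with no ON clause produces a cartesian product; every staff row pairs with every departments row

Fix: Specify the join condition linking the foreign key to the parent id

Corrected query:
SELECT c.id, p.name, c.salary FROM departments p JOIN staff c ON c.dept_id = p.id

Result:
id | name      | salary
---+-----------+-------
1  | Finance   | 76447 
2  | Marketing | 179495
3  | Marketing | 117919
4  | Finance   | 58634 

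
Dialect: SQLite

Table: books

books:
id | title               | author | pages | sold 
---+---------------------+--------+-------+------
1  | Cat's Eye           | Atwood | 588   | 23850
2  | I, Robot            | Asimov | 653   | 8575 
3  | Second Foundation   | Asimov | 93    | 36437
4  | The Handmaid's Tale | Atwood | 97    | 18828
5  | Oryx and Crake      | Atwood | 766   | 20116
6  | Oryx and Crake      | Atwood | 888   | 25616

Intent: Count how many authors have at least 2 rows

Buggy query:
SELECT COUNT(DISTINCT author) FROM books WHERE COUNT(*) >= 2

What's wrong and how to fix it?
Bug: WHERE filters individual rows, not groups, so a group-level COUNT is invalid there

Fix: Group first with HAVING COUNT(*) >= 2, then COUNT the resulting groups

Corrected query:
SELECT COUNT(*) FROM (SELECT author FROM books GROUP BY author HAVING COUNT(*) >= 2)

Result:
COUNT(*)
--------
2       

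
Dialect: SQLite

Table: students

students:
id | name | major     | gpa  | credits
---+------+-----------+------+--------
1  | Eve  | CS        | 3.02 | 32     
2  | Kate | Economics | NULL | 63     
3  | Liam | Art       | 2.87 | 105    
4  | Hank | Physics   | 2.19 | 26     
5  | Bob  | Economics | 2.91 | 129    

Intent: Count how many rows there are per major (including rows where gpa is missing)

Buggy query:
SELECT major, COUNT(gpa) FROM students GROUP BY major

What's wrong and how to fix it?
Bug: COUNT(gpa) skips NULLs, so groups with missing gpa are undercounted

Fix: Use COUNT(*) to count all rows regardless of NULL

Corrected query:
SELECT major, COUNT(*) FROM students GROUP BY major

Result:
major     | COUNT(*)
----------+---------
Art       | 1       
CS        | 1       
Economics | 2       
Physics   | 1       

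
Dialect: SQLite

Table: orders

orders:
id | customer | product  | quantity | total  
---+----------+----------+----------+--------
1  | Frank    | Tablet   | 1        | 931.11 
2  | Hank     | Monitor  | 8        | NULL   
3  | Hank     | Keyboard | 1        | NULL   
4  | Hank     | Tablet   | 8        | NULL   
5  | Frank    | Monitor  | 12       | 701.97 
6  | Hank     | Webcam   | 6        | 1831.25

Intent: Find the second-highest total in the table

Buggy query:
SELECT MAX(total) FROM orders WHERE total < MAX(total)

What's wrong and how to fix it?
Bug: MAX(total) on the right of the comparison is an aggregate-in-WHERE error

Fix: Put the inner MAX in a scalar subquery

Corrected query:
SELECT MAX(total) FROM orders WHERE total < (SELECT MAX(total) FROM orders)

Result:
MAX(total)
----------
931.11    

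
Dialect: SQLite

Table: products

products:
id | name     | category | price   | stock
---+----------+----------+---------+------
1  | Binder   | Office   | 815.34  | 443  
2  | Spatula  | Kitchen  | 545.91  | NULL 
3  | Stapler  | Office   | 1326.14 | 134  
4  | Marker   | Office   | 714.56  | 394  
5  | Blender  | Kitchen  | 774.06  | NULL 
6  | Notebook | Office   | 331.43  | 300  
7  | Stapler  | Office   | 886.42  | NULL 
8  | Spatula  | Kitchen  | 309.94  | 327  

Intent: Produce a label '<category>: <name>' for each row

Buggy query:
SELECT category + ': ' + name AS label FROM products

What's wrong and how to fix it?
Bug: '+' is numeric addition; on text columns SQLite converts them to 0 instead of concatenating

Fix: Use the || operator for string concatenation

Corrected query:
SELECT category || ': ' || name AS label FROM products

Result:
label           
----------------
Office: Binder  
Kitchen: Spatula
Office: Stapler 
Office: Marker  
Kitchen: Blender
Office: Notebook
Office: Stapler 
Kitchen: Spatula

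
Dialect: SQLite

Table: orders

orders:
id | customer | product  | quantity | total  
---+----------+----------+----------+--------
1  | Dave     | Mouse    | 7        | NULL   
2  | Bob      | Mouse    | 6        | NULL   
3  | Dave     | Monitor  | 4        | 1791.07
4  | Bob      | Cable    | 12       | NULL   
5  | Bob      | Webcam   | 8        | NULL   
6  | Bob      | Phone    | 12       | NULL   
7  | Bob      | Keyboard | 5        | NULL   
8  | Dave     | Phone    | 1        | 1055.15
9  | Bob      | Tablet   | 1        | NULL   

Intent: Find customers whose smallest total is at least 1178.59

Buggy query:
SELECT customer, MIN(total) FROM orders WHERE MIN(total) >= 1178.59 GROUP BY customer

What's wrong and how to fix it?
Bug: Aggregates like MIN are computed per group after WHERE runs

Fix: Use HAVING for the per-group MIN condition

Corrected query:
SELECT customer, MIN(total) FROM orders GROUP BY customer HAVING MIN(total) >= 1178.59

Result:
(no rows)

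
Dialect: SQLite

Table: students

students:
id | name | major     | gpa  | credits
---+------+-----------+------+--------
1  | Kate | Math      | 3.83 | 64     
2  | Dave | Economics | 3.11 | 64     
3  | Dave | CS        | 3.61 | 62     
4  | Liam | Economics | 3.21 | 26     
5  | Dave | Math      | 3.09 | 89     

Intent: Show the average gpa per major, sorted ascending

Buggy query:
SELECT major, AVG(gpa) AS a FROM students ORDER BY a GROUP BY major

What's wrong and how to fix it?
Bug: GROUP BY must precede ORDER BY

Fix: Move ORDER BY to the end, after GROUP BY

Corrected query:
SELECT major, AVG(gpa) AS a FROM students GROUP BY major ORDER BY a

Result:
major     | a   
----------+-----
Economics | 3.16
Math      | 3.46
CS        | 3.61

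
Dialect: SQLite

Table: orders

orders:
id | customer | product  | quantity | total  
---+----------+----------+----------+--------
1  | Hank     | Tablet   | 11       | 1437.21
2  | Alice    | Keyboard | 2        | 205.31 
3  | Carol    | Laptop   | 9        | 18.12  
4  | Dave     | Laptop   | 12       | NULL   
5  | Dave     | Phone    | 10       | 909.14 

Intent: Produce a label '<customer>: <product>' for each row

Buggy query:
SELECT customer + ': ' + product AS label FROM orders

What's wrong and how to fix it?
Bug: '+' is numeric addition; on text columns SQLite converts them to 0 instead of concatenating

Fix: Use the || operator for string concatenation

Corrected query:
SELECT customer || ': ' || product AS label FROM orders

Result:
label          
---------------
Hank: Tablet   
Alice: Keyboard
Carol: Laptop  
Dave: Laptop   
Dave: Phone    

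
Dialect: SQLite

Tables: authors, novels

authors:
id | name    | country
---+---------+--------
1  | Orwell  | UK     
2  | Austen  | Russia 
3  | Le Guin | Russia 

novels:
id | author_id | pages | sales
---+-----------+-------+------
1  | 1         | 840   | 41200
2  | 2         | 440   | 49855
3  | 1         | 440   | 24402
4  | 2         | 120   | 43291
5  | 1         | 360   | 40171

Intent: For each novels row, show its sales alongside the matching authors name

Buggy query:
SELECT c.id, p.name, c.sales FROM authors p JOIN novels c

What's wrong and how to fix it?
Bug: JOIN with no ON clause produces a cartesian product; every novels row pairs with every authors row

Fix: Add ON c.author_id = p.id to the JOIN

Corrected query:
SELECT c.id, p.name, c.sales FROM authors p JOIN novels c ON c.author_id = p.id

Result:
id | name   | sales
---+--------+------
1  | Orwell | 41200
2  | Austen | 49855
3  | Orwell | 24402
4  | Austen | 43291
5  | Orwell | 40171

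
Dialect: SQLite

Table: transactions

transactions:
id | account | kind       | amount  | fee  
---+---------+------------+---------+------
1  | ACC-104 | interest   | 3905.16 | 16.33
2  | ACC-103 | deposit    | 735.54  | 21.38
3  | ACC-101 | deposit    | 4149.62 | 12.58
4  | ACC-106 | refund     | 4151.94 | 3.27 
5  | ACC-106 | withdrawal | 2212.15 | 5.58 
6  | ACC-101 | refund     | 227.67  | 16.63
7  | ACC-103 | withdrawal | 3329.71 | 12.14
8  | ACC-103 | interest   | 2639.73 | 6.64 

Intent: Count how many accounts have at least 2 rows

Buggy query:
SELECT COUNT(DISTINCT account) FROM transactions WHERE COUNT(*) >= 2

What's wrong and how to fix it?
Bug: WHERE filters individual rows, not groups, so a group-level COUNT is invalid there

Fix: Group first with HAVING COUNT(*) >= 2, then COUNT the resulting groups

Corrected query:
SELECT COUNT(*) FROM (SELECT account FROM transactions GROUP BY account HAVING COUNT(*) >= 2)

Result:
COUNT(*)
--------
3       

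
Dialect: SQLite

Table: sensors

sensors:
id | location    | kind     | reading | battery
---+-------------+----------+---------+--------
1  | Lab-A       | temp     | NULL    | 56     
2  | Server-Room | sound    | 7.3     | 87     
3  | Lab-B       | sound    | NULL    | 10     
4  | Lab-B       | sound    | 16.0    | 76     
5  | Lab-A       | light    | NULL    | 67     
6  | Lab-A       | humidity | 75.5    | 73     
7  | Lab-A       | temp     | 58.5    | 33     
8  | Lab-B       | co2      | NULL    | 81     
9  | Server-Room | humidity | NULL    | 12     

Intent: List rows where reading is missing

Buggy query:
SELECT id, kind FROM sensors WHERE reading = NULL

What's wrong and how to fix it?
Bug: Comparing to NULL with '=' never matches; NULL = NULL is unknown, not true

Fix: Replace '= NULL' with 'IS NULL'

Corrected query:
SELECT id, kind FROM sensors WHERE reading IS NULL

Result:
id | kind    
---+---------
1  | temp    
3  | sound   
5  | light   
8  | co2     
9  | humidity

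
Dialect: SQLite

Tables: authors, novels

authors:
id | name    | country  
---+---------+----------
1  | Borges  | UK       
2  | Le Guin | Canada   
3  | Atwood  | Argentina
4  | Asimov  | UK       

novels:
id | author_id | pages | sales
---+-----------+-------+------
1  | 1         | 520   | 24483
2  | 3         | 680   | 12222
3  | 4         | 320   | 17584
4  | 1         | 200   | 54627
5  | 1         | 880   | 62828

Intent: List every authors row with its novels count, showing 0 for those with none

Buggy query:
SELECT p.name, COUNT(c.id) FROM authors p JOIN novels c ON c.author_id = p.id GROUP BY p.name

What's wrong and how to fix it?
Bug: An inner join excludes parents with zero children

Fix: Use LEFT JOIN so parents without children still appear (COUNT(c.id) gives 0)

Corrected query:
SELECT p.name, COUNT(c.id) FROM authors p LEFT JOIN novels c ON c.author_id = p.id GROUP BY p.name

Result:
name    | COUNT(c.id)
--------+------------
Asimov  | 1          
Atwood  | 1          
Borges  | 3          
Le Guin | 0          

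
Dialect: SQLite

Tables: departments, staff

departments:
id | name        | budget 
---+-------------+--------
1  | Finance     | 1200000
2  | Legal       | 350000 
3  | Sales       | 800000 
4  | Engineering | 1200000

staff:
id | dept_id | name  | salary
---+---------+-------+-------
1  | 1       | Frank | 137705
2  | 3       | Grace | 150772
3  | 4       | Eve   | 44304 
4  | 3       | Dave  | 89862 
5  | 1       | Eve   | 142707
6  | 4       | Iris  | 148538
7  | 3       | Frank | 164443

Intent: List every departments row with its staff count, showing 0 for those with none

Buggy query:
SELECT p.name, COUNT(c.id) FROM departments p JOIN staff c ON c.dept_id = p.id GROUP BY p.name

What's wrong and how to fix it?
Bug: An inner join excludes parents with zero children

Fix: Use LEFT JOIN so parents without children still appear (COUNT(c.id) gives 0)

Corrected query:
SELECT p.name, COUNT(c.id) FROM departments p LEFT JOIN staff c ON c.dept_id = p.id GROUP BY p.name

Result:
name        | COUNT(c.id)
------------+------------
Engineering | 2          
Finance     | 2          
Legal       | 0          
Sales       | 3          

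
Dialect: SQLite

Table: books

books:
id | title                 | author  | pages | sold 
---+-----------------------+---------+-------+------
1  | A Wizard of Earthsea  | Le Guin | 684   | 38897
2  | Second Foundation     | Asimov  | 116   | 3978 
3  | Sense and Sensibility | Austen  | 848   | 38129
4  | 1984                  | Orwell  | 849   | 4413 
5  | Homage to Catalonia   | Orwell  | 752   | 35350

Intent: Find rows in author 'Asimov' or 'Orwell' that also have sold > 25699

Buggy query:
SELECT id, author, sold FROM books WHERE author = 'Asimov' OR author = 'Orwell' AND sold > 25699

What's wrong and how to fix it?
Bug: Without parentheses, AND is evaluated before OR, so the sold filter only applies to the 'Orwell' branch

Fix: Group the OR with parentheses (or use IN), then AND the threshold

Corrected query:
SELECT id, author, sold FROM books WHERE (author = 'Asimov' OR author = 'Orwell') AND sold > 25699

Result:
id | author | sold 
---+--------+------
5  | Orwell | 35350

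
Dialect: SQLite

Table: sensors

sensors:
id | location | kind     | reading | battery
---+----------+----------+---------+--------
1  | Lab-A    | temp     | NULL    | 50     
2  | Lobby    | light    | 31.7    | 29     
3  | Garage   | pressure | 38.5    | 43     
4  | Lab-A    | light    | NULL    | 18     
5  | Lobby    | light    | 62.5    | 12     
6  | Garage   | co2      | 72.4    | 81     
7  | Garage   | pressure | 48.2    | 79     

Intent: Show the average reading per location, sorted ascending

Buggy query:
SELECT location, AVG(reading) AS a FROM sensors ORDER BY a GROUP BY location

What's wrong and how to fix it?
Bug: GROUP BY must precede ORDER BY

Fix: Move ORDER BY to the end, after GROUP BY

Corrected query:
SELECT location, AVG(reading) AS a FROM sensors GROUP BY location ORDER BY a

Result:
location | a        
---------+----------
Lab-A    | NULL     
Lobby    | 47.1     
Garage   | 53.033333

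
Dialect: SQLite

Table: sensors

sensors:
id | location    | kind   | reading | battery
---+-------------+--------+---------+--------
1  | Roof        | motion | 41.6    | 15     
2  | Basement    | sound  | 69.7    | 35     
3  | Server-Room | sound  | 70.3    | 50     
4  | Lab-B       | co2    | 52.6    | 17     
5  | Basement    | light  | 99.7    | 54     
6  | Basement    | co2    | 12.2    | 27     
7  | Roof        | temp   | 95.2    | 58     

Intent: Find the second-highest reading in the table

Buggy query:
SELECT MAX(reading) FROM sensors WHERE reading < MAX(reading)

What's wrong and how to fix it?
Bug: MAX(reading) on the right of the comparison is an aggregate-in-WHERE error

Fix: Put the inner MAX in a scalar subquery

Corrected query:
SELECT MAX(reading) FROM sensors WHERE reading < (SELECT MAX(reading) FROM sensors)

Result:
MAX(reading)
------------
95.2        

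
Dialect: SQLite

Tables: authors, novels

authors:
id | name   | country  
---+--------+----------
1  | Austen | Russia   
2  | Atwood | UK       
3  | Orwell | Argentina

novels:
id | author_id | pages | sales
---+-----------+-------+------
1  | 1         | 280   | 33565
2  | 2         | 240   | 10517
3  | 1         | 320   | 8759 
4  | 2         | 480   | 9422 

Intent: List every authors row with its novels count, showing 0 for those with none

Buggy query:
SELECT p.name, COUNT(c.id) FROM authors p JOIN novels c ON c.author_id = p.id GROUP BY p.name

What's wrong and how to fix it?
Bug: An inner join excludes parents with zero children

Fix: Use LEFT JOIN so parents without children still appear (COUNT(c.id) gives 0)

Corrected query:
SELECT p.name, COUNT(c.id) FROM authors p LEFT JOIN novels c ON c.author_id = p.id GROUP BY p.name

Result:
name   | COUNT(c.id)
-------+------------
Atwood | 2          
Austen | 2          
Orwell | 0          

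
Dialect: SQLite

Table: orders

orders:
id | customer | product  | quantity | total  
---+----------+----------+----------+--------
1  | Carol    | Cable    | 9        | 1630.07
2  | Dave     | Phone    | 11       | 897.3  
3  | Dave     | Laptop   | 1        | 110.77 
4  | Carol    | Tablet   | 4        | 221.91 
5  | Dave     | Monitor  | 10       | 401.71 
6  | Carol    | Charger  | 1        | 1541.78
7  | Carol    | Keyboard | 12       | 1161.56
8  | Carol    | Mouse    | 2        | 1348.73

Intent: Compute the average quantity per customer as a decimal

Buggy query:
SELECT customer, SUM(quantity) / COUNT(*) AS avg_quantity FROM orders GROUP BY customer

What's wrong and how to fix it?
Bug: SUM(quantity) and COUNT(*) are both integers; the division truncates the fractional part

Fix: Cast one side to REAL so the division keeps the fractional part

Corrected query:
SELECT customer, SUM(quantity) * 1.0 / COUNT(*) AS avg_quantity FROM orders GROUP BY customer

Result:
customer | avg_quantity
---------+-------------
Carol    | 5.6         
Dave     | 7.333333    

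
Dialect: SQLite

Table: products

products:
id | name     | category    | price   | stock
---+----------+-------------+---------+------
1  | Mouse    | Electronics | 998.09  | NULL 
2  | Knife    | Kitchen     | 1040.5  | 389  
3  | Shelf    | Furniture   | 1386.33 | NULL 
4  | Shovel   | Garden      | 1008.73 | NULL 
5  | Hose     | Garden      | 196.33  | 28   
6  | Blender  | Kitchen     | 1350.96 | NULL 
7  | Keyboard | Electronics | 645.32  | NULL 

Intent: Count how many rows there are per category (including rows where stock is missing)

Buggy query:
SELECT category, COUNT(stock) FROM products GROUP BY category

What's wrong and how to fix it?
Bug: COUNT(column) counts non-NULL values only; rows with NULL stock aren't counted

Fix: Replace COUNT(stock) with COUNT(*)

Corrected query:
SELECT category, COUNT(*) FROM products GROUP BY category

Result:
category    | COUNT(*)
------------+---------
Electronics | 2       
Furniture   | 1       
Garden      | 2       
Kitchen     | 2       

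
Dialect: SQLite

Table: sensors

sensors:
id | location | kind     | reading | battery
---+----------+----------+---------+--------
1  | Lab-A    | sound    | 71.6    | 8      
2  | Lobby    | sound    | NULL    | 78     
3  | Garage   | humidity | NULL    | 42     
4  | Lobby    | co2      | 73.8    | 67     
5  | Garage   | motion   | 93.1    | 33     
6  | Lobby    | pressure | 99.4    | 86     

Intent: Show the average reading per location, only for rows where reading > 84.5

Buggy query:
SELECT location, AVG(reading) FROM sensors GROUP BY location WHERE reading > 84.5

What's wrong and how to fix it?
Bug: Row-level WHERE must come before GROUP BY in the clause order

Fix: Move the WHERE clause before GROUP BY

Corrected query:
SELECT location, AVG(reading) FROM sensors WHERE reading > 84.5 GROUP BY location

Result:
location | AVG(reading)
---------+-------------
Garage   | 93.1        
Lobby    | 99.4        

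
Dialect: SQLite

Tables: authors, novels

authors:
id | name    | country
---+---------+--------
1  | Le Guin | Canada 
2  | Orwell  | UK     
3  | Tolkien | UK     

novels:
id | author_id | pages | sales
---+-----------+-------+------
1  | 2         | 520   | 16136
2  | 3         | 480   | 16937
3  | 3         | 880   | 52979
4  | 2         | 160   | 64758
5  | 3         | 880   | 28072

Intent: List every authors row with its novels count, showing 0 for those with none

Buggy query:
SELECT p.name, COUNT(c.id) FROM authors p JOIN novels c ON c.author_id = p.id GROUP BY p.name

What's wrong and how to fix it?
Bug: An inner join excludes parents with zero children

Fix: Switch to LEFT JOIN to retain unmatched parent rows

Corrected query:
SELECT p.name, COUNT(c.id) FROM authors p LEFT JOIN novels c ON c.author_id = p.id GROUP BY p.name

Result:
name    | COUNT(c.id)
--------+------------
Le Guin | 0          
Orwell  | 2          
Tolkien | 3          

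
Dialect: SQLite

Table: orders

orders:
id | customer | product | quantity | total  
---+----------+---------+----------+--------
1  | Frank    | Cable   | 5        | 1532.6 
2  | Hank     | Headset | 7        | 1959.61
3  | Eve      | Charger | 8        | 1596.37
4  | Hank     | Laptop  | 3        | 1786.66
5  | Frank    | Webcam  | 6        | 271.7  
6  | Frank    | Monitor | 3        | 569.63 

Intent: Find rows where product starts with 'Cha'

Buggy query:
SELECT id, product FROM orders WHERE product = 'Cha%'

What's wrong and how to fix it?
Bug: '=' compares the literal string including the % character; pattern matching needs LIKE

Fix: Replace '=' with LIKE so 'Cha%' is treated as a pattern

Corrected query:
SELECT id, product FROM orders WHERE product LIKE 'Cha%'

Result:
id | product
---+--------
3  | Charger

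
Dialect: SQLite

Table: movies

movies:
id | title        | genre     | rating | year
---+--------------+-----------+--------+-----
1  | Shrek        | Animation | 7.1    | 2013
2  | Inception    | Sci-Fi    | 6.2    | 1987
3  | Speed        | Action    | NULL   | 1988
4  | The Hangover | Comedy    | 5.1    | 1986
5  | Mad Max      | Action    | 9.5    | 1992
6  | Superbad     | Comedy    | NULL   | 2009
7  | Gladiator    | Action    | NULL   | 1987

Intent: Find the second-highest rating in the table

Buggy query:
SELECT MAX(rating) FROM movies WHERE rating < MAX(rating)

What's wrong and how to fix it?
Bug: The inner MAX is an aggregate inside WHERE, which is not allowed

Fix: Compute the overall MAX in a subquery, then take MAX of rows below it

Corrected query:
SELECT MAX(rating) FROM movies WHERE rating < (SELECT MAX(rating) FROM movies)

Result:
MAX(rating)
-----------
7.1        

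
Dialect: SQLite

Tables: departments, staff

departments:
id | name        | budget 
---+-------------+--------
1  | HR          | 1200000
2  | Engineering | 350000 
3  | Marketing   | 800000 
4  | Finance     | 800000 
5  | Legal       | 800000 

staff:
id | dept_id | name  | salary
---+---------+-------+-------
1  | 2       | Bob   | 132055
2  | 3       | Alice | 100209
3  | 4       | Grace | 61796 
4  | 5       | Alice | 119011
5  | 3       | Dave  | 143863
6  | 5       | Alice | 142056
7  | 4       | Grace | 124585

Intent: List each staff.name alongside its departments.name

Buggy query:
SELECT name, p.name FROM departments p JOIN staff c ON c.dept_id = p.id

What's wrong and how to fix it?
Bug: Both tables have a 'name' column; the unqualified reference is ambiguous

Fix: Prefix ambiguous columns with the table alias

Corrected query:
SELECT c.name, p.name FROM departments p JOIN staff c ON c.dept_id = p.id

Result:
name  | name       
------+------------
Bob   | Engineering
Alice | Marketing  
Grace | Finance    
Alice | Legal      
Dave  | Marketing  
Alice | Legal      
Grace | Finance    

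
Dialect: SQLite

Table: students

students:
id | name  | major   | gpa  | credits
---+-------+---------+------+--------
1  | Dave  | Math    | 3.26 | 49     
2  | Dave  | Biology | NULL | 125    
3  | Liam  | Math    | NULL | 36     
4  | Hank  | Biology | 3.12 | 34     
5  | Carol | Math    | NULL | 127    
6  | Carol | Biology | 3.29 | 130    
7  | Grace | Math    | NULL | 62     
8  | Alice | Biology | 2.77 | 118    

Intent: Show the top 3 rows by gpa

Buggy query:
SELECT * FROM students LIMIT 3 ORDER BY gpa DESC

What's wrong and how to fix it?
Bug: LIMIT must come after ORDER BY

Fix: Sort with ORDER BY, then apply LIMIT

Corrected query:
SELECT * FROM students ORDER BY gpa DESC LIMIT 3

Result:
id | name  | major   | gpa  | credits
---+-------+---------+------+--------
6  | Carol | Biology | 3.29 | 130    
1  | Dave  | Math    | 3.26 | 49     
4  | Hank  | Biology | 3.12 | 34     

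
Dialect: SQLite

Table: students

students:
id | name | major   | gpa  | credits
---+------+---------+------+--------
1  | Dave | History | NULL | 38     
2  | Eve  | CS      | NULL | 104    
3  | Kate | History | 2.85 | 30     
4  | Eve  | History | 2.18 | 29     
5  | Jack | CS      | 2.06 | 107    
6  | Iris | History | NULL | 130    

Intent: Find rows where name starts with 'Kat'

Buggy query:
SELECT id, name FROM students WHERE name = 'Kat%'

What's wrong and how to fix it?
Bug: Wildcards only work with LIKE; '=' treats '%' as a literal character

Fix: Replace '=' with LIKE so 'Kat%' is treated as a pattern

Corrected query:
SELECT id, name FROM students WHERE name LIKE 'Kat%'

Result:
id | name
---+-----
3  | Kate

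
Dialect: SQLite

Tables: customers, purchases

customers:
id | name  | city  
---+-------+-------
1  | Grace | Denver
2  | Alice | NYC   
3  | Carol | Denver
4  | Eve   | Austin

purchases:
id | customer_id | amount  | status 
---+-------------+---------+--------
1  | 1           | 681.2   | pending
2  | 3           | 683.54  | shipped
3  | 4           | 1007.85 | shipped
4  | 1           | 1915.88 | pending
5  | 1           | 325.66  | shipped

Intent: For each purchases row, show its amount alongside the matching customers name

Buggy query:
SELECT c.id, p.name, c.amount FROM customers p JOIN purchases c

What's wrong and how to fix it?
Bug: JOIN with no ON clause produces a cartesian product; every purchases row pairs with every customers row

Fix: Specify the join condition linking the foreign key to the parent id

Corrected query:
SELECT c.id, p.name, c.amount FROM customers p JOIN purchases c ON c.customer_id = p.id

Result:
id | name  | amount 
---+-------+--------
1  | Grace | 681.2  
2  | Carol | 683.54 
3  | Eve   | 1007.85
4  | Grace | 1915.88
5  | Grace | 325.66 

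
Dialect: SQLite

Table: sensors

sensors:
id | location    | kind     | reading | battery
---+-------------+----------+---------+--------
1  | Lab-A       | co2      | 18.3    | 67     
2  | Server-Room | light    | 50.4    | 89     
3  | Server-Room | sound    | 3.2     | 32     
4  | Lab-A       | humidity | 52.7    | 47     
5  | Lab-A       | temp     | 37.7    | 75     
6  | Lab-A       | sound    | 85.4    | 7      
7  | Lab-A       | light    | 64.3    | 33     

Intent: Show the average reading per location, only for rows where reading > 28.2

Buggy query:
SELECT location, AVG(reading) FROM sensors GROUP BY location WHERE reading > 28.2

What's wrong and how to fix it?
Bug: WHERE cannot follow GROUP BY

Fix: Place WHERE between FROM and GROUP BY

Corrected query:
SELECT location, AVG(reading) FROM sensors WHERE reading > 28.2 GROUP BY location

Result:
location    | AVG(reading)
------------+-------------
Lab-A       | 60.025      
Server-Room | 50.4        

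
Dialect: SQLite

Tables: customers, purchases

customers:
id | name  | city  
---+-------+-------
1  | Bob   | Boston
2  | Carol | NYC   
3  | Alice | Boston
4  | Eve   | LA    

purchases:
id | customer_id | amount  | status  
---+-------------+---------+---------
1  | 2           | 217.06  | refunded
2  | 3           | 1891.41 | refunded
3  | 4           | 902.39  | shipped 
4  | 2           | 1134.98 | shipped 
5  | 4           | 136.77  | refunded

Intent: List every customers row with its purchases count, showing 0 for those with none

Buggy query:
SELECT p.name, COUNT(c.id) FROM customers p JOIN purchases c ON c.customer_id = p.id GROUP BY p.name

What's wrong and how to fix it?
Bug: INNER JOIN drops customers rows that have no matching purchases rows

Fix: Switch to LEFT JOIN to retain unmatched parent rows

Corrected query:
SELECT p.name, COUNT(c.id) FROM customers p LEFT JOIN purchases c ON c.customer_id = p.id GROUP BY p.name

Result:
name  | COUNT(c.id)
------+------------
Alice | 1          
Bob   | 0          
Carol | 2          
Eve   | 2          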